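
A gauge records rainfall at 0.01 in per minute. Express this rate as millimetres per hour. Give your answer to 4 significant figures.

15.24 mm/hour

0.01 in/minute × 25.4 mm/in × 60 minute/hour = 15.24 mm/hour.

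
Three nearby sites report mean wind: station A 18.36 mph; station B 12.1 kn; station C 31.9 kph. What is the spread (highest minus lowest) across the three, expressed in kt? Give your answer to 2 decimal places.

5.12 kt

station A: 18.36 mph = 15.9544 kt.
station C: 31.9 km/h = 17.2246 kt.
Spread: 17.2246 − 12.1000 = 5.12 kt.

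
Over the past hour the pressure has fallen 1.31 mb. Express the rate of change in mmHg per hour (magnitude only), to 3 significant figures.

0.983 mmHg per hour

1.31 mb / 1 h × 0.750062 mmHg/mb = 0.983 mmHg/h.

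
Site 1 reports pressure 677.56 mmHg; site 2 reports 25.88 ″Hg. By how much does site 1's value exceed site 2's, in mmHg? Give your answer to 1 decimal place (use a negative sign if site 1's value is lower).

site 2: 25.88 inHg = 657.352 mmHg.
Difference: 677.560 − 657.352 = 20.2 mmHg.

20.2 mmHg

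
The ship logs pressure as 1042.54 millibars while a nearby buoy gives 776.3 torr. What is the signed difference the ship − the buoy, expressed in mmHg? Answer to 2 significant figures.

5.7 mmHg

the ship: 1042.54 mb = 781.969 mmHg.
Difference: 781.969 − 776.300 = 5.7 mmHg.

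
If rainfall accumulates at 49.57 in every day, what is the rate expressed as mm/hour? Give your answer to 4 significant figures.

49.57 in/day × 25.4 mm/in × 0.0416667 day/hour = 52.46 mm/hour.

52.46 mm/hour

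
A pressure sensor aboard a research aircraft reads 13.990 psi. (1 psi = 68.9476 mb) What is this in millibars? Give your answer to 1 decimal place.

1 psi = 68.9476 mb, so 13.990 × 68.9476 = 964.6 mb.

964.6 mb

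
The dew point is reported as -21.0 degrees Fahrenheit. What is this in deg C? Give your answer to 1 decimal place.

-29.4 °C

°C = (°F − 32) × 5/9 = (-21.0 − 32) / 1.8 = -29.4 °C.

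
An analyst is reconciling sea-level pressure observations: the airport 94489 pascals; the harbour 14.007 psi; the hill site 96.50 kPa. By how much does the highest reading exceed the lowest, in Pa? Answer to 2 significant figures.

the harbour: 14.007 psi = 96574.87 Pa.
the hill site: 96.50 kPa = 96500.00 Pa.
Spread: 96574.87 − 94489.00 = 2100 Pa.

2100 Pa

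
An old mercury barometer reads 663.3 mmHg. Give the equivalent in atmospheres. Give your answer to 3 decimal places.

1 mmHg = 0.00131579 atm, so 663.3 × 0.00131579 = 0.873 atm.

0.873 atm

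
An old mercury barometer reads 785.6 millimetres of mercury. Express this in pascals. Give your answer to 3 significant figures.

1 mmHg = 133.322 Pa, so 785.6 × 133.322 = 105000 Pa.

105000 Pa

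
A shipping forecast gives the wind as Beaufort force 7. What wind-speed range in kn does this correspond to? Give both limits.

28 to 33 kt

Beaufort 7 (near gale) spans 28–33 knots.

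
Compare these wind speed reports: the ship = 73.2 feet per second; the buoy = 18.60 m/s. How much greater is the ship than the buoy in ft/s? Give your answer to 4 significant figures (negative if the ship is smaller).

12.18 ft/s

the buoy: 18.60 m/s = 61.0236 ft/s.
Difference: 73.2000 − 61.0236 = 12.18 ft/s.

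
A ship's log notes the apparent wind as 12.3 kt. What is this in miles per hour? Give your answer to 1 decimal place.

14.2 mph

1 kt = 1.15078 mph, so 12.3 × 1.15078 = 14.2 mph.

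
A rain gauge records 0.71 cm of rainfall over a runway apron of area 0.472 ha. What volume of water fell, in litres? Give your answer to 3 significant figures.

Depth: 0.71 cm × 10 = 7.1 mm.
Area: 0.472 ha = 4720 m².
1 mm over 1 m² is 1 L, so volume = 7.1 × 4720 = 33512 L ≈ 33500 L.

33500 litres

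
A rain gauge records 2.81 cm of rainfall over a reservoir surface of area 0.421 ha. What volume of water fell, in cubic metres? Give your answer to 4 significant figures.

Depth: 2.81 cm × 10 = 28.1 mm.
Area: 0.421 ha = 4210 m².
1 mm over 1 m² is 1 L, so volume = 28.1 × 4210 = 118301 L = 118.3 m³.

118.3 cubic metres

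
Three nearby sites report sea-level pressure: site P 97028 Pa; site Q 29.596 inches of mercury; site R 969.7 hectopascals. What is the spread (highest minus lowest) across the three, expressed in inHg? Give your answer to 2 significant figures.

site P: 97028 Pa = 28.6523 inHg.
site R: 969.7 hPa = 28.6352 inHg.
Spread: 29.5960 − 28.6352 = 0.96 inHg.

0.96 inHg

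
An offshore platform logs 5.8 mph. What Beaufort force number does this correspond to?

Beaufort force 2

5.8 mph = 2.6 m/s, which is Beaufort 2 (light breeze, 1.6–3.3 m/s).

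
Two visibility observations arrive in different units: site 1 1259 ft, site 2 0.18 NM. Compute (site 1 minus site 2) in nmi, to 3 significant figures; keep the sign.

site 1: 1259 ft = 0.207205 nmi.
Difference: 0.207205 − 0.180000 = 0.0272 nmi.

0.0272 nmi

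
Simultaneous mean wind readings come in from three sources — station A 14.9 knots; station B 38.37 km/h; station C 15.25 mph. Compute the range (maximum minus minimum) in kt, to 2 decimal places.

station B: 38.37 km/h = 20.7181 kt.
station C: 15.25 mph = 13.2519 kt.
Spread: 20.7181 − 13.2519 = 7.47 kt.

7.47 kt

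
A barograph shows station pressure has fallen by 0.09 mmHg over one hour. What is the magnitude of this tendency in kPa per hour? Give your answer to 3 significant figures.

0.09 mmHg / 1 h × 0.133322 kPa/mmHg = 0.0120 kPa/h.

0.0120 kPa per hour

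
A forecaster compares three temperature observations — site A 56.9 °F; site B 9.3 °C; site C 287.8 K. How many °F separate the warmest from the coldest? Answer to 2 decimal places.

9.63 °F

site A: 56.9 °F = 13.833 °C.
site C: 287.8 K = 14.650 °C.
Spread: 14.650 − 9.300 = 5.350 °C = 9.63 °F.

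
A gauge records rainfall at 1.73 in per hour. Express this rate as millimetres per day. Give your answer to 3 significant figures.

1050 mm/day

1.73 in/hour × 25.4 mm/in × 24 hour/day = 1050 mm/day.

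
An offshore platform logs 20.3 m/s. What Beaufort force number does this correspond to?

20.3 m/s lies in the Beaufort 8 band (gale, 17.2–20.7 m/s).

Beaufort force 8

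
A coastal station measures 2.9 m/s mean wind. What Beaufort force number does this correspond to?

2.9 m/s lies in the Beaufort 2 band (light breeze, 1.6–3.3 m/s).

Beaufort force 2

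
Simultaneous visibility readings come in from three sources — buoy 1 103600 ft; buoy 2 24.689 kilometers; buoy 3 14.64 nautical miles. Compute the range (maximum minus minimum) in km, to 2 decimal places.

6.89 km

buoy 1: 103600 ft = 31.5773 km.
buoy 3: 14.64 nmi = 27.1133 km.
Spread: 31.5773 − 24.6890 = 6.89 km.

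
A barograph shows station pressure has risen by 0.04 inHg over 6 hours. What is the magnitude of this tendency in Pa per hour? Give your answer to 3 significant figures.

22.6 Pa per hour

0.04 inHg / 6 h × 3386.39 Pa/inHg = 22.6 Pa/h.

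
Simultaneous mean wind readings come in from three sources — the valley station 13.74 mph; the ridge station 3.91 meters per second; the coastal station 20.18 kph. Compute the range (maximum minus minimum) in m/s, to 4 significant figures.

2.232 m/s

the valley station: 13.74 mph = 6.14233 m/s.
the coastal station: 20.18 km/h = 5.60556 m/s.
Spread: 6.14233 − 3.91000 = 2.232 m/s.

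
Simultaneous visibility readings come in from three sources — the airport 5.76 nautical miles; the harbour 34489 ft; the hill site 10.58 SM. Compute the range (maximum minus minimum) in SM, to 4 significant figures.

4.048 SM

the airport: 5.76 nmi = 6.62849 SM.
the harbour: 34489 ft = 6.53201 SM.
Spread: 10.58000 − 6.53201 = 4.048 SM.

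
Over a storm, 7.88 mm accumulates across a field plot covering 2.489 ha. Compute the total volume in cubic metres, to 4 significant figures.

196.1 cubic metres

Area: 2.489 ha = 24890 m².
1 mm over 1 m² is 1 L, so volume = 7.88 × 24890 = 196133.2 L = 196.1 m³.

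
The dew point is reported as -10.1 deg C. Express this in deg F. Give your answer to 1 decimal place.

°F = °C × 9/5 + 32 = -10.1 × 1.8 + 32 = 13.8 °F.

13.8 °F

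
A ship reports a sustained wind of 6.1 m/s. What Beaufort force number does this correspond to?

6.1 m/s lies in the Beaufort 4 band (moderate breeze, 5.5–7.9 m/s).

Beaufort force 4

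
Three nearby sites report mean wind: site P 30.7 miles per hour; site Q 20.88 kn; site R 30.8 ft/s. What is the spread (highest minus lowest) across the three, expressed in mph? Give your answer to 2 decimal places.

9.70 mph

site Q: 20.88 kt = 24.0283 mph.
site R: 30.8 ft/s = 21.0000 mph.
Spread: 30.7000 − 21.0000 = 9.70 mph.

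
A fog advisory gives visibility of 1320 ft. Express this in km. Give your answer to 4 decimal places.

0.4023 km

1 ft = 0.0003048 km, so 1320 × 0.0003048 = 0.4023 km.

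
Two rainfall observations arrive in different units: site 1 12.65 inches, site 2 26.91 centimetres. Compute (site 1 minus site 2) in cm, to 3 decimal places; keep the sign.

site 1: 12.65 in = 32.13100 cm.
Difference: 32.13100 − 26.91000 = 5.221 cm.

5.221 cm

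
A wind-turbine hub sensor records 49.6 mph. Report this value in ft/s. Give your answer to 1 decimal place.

1 mph = 1.46667 ft/s, so 49.6 × 1.46667 = 72.7 ft/s.

72.7 ft/s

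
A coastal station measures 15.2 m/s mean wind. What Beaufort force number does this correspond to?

Beaufort force 7

15.2 m/s lies in the Beaufort 7 band (near gale, 13.9–17.1 m/s).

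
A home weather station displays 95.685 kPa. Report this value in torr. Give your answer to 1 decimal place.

717.7 mmHg

1 kPa = 7.50062 mmHg, so 95.685 × 7.50062 = 717.7 mmHg.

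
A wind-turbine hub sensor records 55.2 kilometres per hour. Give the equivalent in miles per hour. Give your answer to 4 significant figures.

1 km/h = 0.621371 mph, so 55.2 × 0.621371 = 34.30 mph.

34.30 mph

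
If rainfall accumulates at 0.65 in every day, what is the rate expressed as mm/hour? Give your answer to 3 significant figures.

0.65 in/day × 25.4 mm/in × 0.0416667 day/hour = 0.688 mm/hour.

0.688 mm/hour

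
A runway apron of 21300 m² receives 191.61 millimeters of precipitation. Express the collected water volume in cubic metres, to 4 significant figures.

4081 cubic metres

1 mm over 1 m² is 1 L, so volume = 191.61 × 21300 = 4081293 L = 4081 m³.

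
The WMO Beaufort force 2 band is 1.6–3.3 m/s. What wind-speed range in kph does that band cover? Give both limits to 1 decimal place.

5.8 to 11.9 km/h

1.6–3.3 m/s × 3.6 = 5.8–11.9 km/h.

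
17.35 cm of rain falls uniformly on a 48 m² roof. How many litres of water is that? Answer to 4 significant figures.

8328 litres

Depth: 17.35 cm × 10 = 173.5 mm.
1 mm over 1 m² is 1 L, so volume = 173.5 × 48 = 8328 L.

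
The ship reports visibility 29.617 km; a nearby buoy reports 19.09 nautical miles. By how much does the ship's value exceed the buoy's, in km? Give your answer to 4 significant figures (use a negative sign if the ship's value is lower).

-5.738 km

the buoy: 19.09 nmi = 35.35468 km.
Difference: 29.61700 − 35.35468 = -5.738 km.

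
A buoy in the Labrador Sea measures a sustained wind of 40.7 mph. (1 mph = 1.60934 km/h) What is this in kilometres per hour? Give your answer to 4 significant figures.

65.50 km/h

1 mph = 1.60934 km/h, so 40.7 × 1.60934 = 65.50 km/h.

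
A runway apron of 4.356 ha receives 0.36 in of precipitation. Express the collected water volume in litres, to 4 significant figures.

398300 litres

Depth: 0.36 in × 25.4 = 9.144 mm.
Area: 4.356 ha = 43560 m².
1 mm over 1 m² is 1 L, so volume = 9.144 × 43560 = 398312.64 L ≈ 398300 L.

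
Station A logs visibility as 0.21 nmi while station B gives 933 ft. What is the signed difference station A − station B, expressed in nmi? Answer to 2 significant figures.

0.056 nmi

station B: 933 ft = 0.15355 nmi.
Difference: 0.21000 − 0.15355 = 0.056 nmi.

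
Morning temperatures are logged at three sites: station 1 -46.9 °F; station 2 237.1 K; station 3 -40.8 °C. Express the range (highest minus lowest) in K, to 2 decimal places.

station 1: -46.9 °F = -43.833 °C.
station 2: 237.1 K = -36.050 °C.
Spread: (-36.050) − (-43.833) = 7.783 °C.

7.78 K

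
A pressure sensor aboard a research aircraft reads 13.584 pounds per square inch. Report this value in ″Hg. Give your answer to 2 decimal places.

1 psi = 2.03602 inHg, so 13.584 × 2.03602 = 27.66 inHg.

27.66 inHg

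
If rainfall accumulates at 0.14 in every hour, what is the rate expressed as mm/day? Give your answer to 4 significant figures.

0.14 in/hour × 25.4 mm/in × 24 hour/day = 85.34 mm/day.

85.34 mm/day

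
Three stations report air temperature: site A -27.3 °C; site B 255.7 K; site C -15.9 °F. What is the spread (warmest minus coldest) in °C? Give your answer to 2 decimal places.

9.85 °C

site B: 255.7 K = -17.450 °C.
site C: -15.9 °F = -26.611 °C.
Spread: (-17.450) − (-27.300) = 9.850 °C.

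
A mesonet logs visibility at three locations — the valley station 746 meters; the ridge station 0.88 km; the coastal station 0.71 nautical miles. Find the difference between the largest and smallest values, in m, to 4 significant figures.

568.9 m

the ridge station: 0.88 km = 880.000 m.
the coastal station: 0.71 nmi = 1314.920 m.
Spread: 1314.920 − 746.000 = 568.9 m.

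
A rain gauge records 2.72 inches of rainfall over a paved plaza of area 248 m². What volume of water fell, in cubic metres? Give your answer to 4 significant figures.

17.13 cubic metres

Depth: 2.72 in × 25.4 = 69.088 mm.
1 mm over 1 m² is 1 L, so volume = 69.088 × 248 = 17133.824 L = 17.13 m³.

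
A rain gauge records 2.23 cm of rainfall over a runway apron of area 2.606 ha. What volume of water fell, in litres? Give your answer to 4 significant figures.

581100 litres

Depth: 2.23 cm × 10 = 22.3 mm.
Area: 2.606 ha = 26060 m².
1 mm over 1 m² is 1 L, so volume = 22.3 × 26060 = 581138 L ≈ 581100 L.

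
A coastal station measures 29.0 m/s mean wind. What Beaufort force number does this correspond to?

Beaufort force 11

29.0 m/s lies in the Beaufort 11 band (violent storm, 28.5–32.6 m/s).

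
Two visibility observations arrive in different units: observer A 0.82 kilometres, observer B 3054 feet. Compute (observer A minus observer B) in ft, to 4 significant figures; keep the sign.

observer A: 0.82 km = 2690.289 ft.
Difference: 2690.289 − 3054.000 = -363.7 ft.

-363.7 ft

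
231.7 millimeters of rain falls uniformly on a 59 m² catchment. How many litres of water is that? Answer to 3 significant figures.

1 mm over 1 m² is 1 L, so volume = 231.7 × 59 = 13670.3 L ≈ 13700 L.

13700 litres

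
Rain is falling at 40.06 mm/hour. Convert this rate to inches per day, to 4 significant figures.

37.85 in/day

40.06 mm/hour × 0.0393701 in/mm × 24 hour/day = 37.85 in/day.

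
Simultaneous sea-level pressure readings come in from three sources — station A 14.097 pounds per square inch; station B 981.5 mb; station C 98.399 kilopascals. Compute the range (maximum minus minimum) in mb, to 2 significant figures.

station A: 14.097 psi = 971.95 mb.
station C: 98.399 kPa = 983.99 mb.
Spread: 983.99 − 971.95 = 12 mb.

12 mb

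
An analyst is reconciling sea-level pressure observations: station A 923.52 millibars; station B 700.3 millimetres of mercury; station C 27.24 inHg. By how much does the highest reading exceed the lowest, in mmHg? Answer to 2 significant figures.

station A: 923.52 mb = 692.697 mmHg.
station C: 27.24 inHg = 691.896 mmHg.
Spread: 700.300 − 691.896 = 8.4 mmHg.

8.4 mmHg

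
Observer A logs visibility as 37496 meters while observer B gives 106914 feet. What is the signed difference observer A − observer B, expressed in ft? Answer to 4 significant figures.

observer A: 37496 m = 123018.37 ft.
Difference: 123018.37 − 106914.00 = 16100 ft.

16100 ft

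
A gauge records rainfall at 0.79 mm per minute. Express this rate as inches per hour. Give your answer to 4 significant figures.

0.79 mm/minute × 0.0393701 in/mm × 60 minute/hour = 1.866 in/hour.

1.866 in/hour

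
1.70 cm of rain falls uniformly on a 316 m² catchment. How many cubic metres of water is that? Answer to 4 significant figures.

Depth: 1.70 cm × 10 = 17 mm.
1 mm over 1 m² is 1 L, so volume = 17 × 316 = 5372 L = 5.372 m³.

5.372 cubic metres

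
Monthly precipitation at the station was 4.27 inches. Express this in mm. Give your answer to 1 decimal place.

108.5 mm

1 in = 25.4 mm, so 4.27 × 25.4 = 108.5 mm.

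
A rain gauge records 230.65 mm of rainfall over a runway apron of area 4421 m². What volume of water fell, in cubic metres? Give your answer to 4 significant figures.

1 mm over 1 m² is 1 L, so volume = 230.65 × 4421 = 1019703.7 L = 1020 m³.

1020 cubic metres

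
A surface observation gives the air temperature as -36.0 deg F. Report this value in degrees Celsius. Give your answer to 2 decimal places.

°C = (°F − 32) × 5/9 = (-36.0 − 32) / 1.8 = -37.78 °C.

-37.78 °C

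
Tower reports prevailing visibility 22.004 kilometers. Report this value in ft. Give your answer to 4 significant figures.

1 km = 3280.84 ft, so 22.004 × 3280.84 = 72190 ft.

72190 ft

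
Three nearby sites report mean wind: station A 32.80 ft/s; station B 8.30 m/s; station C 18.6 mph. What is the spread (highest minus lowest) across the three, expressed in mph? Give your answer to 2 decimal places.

station A: 32.80 ft/s = 22.3636 mph.
station B: 8.30 m/s = 18.5666 mph.
Spread: 22.3636 − 18.5666 = 3.80 mph.

3.80 mph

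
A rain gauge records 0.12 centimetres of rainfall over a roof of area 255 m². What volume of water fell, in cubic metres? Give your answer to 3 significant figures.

0.306 cubic metres

Depth: 0.12 cm × 10 = 1.2 mm.
1 mm over 1 m² is 1 L, so volume = 1.2 × 255 = 306 L = 0.306 m³.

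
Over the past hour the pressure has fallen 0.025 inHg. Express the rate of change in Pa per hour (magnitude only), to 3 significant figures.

0.025 inHg / 1 h × 3386.39 Pa/inHg = 84.7 Pa/h.

84.7 Pa per hour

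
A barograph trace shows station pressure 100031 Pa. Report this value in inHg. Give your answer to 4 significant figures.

29.54 inHg

1 Pa = 0.0002953 inHg, so 100031 × 0.0002953 = 29.54 inHg.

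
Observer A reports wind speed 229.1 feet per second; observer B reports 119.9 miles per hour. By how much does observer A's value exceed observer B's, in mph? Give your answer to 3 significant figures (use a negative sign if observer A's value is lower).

observer A: 229.1 ft/s = 156.205 mph.
Difference: 156.205 − 119.900 = 36.3 mph.

36.3 mph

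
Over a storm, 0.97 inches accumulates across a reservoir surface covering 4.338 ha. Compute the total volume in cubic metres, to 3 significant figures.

Depth: 0.97 in × 25.4 = 24.638 mm.
Area: 4.338 ha = 43380 m².
1 mm over 1 m² is 1 L, so volume = 24.638 × 43380 = 1068796.4 L = 1070 m³.

1070 cubic metres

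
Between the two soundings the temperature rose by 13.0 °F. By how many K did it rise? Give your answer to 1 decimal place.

7.2 K

Converting a difference, only the 9/5 scale factor applies: ΔK = 13.0 × 0.5556 = 7.2 K.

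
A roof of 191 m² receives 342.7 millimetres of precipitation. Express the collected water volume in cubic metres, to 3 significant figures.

1 mm over 1 m² is 1 L, so volume = 342.7 × 191 = 65455.7 L = 65.5 m³.

65.5 cubic metres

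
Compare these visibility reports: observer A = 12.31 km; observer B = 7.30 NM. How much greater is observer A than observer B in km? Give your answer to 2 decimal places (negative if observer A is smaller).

-1.21 km

observer B: 7.30 nmi = 13.5196 km.
Difference: 12.3100 − 13.5196 = -1.21 km.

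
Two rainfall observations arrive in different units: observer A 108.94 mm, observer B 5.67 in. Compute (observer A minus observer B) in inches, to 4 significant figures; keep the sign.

observer A: 108.94 mm = 4.28898 in.
Difference: 4.28898 − 5.67000 = -1.381 in.

-1.381 in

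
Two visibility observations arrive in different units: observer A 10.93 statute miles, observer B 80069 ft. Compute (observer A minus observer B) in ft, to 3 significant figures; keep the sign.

observer A: 10.93 SM = 57710.40 ft.
Difference: 57710.40 − 80069.00 = -22400 ft.

-22400 ft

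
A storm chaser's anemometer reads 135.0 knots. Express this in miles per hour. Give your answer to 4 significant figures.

1 kt = 1.15078 mph, so 135.0 × 1.15078 = 155.4 mph.

155.4 mph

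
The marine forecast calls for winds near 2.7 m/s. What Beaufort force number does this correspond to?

2.7 m/s lies in the Beaufort 2 band (light breeze, 1.6–3.3 m/s).

Beaufort force 2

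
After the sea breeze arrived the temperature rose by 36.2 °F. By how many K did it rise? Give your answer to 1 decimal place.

20.1 K

Converting a difference, only the 9/5 scale factor applies: ΔK = 36.2 × 0.5556 = 20.1 K.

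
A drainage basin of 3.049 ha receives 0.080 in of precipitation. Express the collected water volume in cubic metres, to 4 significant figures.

61.96 cubic metres

Depth: 0.080 in × 25.4 = 2.032 mm.
Area: 3.049 ha = 30490 m².
1 mm over 1 m² is 1 L, so volume = 2.032 × 30490 = 61955.68 L = 61.96 m³.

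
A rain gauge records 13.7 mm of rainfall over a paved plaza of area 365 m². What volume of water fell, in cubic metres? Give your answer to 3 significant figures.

5.00 cubic metres

1 mm over 1 m² is 1 L, so volume = 13.7 × 365 = 5000.5 L = 5.00 m³.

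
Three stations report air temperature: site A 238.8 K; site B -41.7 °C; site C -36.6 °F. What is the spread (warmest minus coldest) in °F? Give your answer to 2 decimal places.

13.23 °F

site A: 238.8 K = -34.350 °C.
site C: -36.6 °F = -38.111 °C.
Spread: (-34.350) − (-41.700) = 7.350 °C = 13.23 °F.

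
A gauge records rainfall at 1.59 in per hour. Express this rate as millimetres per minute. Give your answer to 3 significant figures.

1.59 in/hour × 25.4 mm/in × 0.0166667 hour/minute = 0.673 mm/minute.

0.673 mm/minute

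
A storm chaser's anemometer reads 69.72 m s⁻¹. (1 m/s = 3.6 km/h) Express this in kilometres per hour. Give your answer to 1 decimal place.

251.0 km/h

1 m/s = 3.6 km/h, so 69.72 × 3.6 = 251.0 km/h.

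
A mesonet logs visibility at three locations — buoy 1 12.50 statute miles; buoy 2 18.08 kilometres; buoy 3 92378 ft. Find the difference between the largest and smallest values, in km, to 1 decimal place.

10.1 km

buoy 1: 12.50 SM = 20.117 km.
buoy 3: 92378 ft = 28.157 km.
Spread: 28.157 − 18.080 = 10.1 km.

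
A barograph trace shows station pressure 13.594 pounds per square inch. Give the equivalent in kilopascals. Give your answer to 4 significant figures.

1 psi = 6.89476 kPa, so 13.594 × 6.89476 = 93.73 kPa.

93.73 kPa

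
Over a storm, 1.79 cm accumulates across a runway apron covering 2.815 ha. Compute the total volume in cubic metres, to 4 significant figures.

Depth: 1.79 cm × 10 = 17.9 mm.
Area: 2.815 ha = 28150 m².
1 mm over 1 m² is 1 L, so volume = 17.9 × 28150 = 503885 L = 503.9 m³.

503.9 cubic metres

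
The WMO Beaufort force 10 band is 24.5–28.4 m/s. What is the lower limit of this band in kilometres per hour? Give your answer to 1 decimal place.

24.5–28.4 m/s × 3.6 = 88.2–102.2 km/h.

88.2 km/h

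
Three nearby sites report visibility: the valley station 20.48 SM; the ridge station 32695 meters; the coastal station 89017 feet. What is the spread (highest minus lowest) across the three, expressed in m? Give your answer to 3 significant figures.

the valley station: 20.48 SM = 32959.37 m.
the coastal station: 89017 ft = 27132.38 m.
Spread: 32959.37 − 27132.38 = 5830 m.

5830 m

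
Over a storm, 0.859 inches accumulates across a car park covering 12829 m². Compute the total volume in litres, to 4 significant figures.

279900 litres

Depth: 0.859 in × 25.4 = 21.8186 mm.
1 mm over 1 m² is 1 L, so volume = 21.8186 × 12829 = 279910.82 L ≈ 279900 L.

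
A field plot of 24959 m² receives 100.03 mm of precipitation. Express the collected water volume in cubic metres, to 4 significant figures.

1 mm over 1 m² is 1 L, so volume = 100.03 × 24959 = 2496648.8 L = 2497 m³.

2497 cubic metres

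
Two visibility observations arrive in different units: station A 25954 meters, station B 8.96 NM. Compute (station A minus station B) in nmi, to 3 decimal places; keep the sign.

station A: 25954 m = 14.01404 nmi.
Difference: 14.01404 − 8.96000 = 5.054 nmi.

5.054 nmi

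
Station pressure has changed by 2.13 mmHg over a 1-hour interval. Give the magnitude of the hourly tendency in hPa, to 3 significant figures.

2.84 hPa per hour

2.13 mmHg / 1 h × 1.33322 hPa/mmHg = 2.84 hPa/h.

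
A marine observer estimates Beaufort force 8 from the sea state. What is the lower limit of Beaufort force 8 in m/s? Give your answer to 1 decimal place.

Beaufort 8 (gale) spans 17.2–20.7 m/s.

17.2 m/s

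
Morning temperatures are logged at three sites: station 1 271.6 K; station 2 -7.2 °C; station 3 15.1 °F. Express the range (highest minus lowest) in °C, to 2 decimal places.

7.84 °C

station 1: 271.6 K = -1.550 °C.
station 3: 15.1 °F = -9.389 °C.
Spread: (-1.550) − (-9.389) = 7.839 °C.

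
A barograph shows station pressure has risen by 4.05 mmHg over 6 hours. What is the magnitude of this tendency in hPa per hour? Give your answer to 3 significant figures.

4.05 mmHg / 6 h × 1.33322 hPa/mmHg = 0.900 hPa/h.

0.900 hPa per hour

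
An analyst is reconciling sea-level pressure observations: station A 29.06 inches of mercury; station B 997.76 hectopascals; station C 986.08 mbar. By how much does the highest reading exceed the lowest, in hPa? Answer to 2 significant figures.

station A: 29.06 inHg = 984.08 hPa.
station C: 986.08 mb = 986.08 hPa.
Spread: 997.76 − 984.08 = 14 hPa.

14 hPa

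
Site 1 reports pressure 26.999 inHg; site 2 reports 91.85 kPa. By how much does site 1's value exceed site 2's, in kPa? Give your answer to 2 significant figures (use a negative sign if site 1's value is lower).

-0.42 kPa

site 1: 26.999 inHg = 91.4291 kPa.
Difference: 91.4291 − 91.8500 = -0.42 kPa.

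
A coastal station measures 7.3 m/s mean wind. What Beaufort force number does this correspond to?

Beaufort force 4

7.3 m/s lies in the Beaufort 4 band (moderate breeze, 5.5–7.9 m/s).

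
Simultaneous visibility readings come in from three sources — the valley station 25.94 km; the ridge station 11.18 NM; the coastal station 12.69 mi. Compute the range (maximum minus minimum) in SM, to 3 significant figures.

3.43 SM

the valley station: 25.94 km = 16.1184 SM.
the ridge station: 11.18 nmi = 12.8657 SM.
Spread: 16.1184 − 12.6900 = 3.43 SM.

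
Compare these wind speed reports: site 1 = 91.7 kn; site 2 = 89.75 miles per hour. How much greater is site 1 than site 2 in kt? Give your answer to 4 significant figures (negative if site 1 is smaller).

site 2: 89.75 mph = 77.9906 kt.
Difference: 91.7000 − 77.9906 = 13.71 kt.

13.71 kt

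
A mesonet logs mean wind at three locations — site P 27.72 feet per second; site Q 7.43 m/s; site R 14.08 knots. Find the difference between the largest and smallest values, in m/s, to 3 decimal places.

site P: 27.72 ft/s = 8.44906 m/s.
site R: 14.08 kt = 7.24338 m/s.
Spread: 8.44906 − 7.24338 = 1.206 m/s.

1.206 m/s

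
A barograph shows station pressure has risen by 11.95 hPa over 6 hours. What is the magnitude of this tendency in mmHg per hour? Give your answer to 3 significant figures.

11.95 hPa / 6 h × 0.750062 mmHg/hPa = 1.49 mmHg/h.

1.49 mmHg per hour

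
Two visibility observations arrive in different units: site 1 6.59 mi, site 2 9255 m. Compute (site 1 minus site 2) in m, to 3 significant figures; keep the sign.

1350 m

site 1: 6.59 SM = 10605.58 m.
Difference: 10605.58 − 9255.00 = 1350 m.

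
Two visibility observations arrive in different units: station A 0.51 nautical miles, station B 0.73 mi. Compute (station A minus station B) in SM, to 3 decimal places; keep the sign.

-0.143 SM

station A: 0.51 nmi = 0.58690 SM.
Difference: 0.58690 − 0.73000 = -0.143 SM.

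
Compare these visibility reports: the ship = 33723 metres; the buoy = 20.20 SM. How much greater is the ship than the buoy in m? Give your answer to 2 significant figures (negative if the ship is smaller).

1200 m

the buoy: 20.20 SM = 32508.75 m.
Difference: 33723.00 − 32508.75 = 1200 m.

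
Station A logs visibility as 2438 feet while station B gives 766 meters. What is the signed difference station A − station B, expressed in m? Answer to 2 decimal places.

station A: 2438 ft = 743.1024 m.
Difference: 743.1024 − 766.0000 = -22.90 m.

-22.90 m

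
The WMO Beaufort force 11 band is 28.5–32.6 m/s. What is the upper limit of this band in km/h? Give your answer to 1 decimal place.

28.5–32.6 m/s × 3.6 = 102.6–117.4 km/h.

117.4 km/h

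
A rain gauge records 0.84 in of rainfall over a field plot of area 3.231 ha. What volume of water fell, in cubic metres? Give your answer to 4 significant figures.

689.4 cubic metres

Depth: 0.84 in × 25.4 = 21.336 mm.
Area: 3.231 ha = 32310 m².
1 mm over 1 m² is 1 L, so volume = 21.336 × 32310 = 689366.16 L = 689.4 m³.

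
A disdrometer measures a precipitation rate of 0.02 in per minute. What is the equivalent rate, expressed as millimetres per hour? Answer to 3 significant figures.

0.02 in/minute × 25.4 mm/in × 60 minute/hour = 30.5 mm/hour.

30.5 mm/hour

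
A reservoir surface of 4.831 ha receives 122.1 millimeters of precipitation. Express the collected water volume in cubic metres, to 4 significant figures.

5899 cubic metres

Area: 4.831 ha = 48310 m².
1 mm over 1 m² is 1 L, so volume = 122.1 × 48310 = 5898651 L = 5899 m³.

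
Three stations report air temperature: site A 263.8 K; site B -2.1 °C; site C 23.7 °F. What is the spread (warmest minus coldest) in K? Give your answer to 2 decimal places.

site A: 263.8 K = -9.350 °C.
site C: 23.7 °F = -4.611 °C.
Spread: (-2.100) − (-9.350) = 7.250 °C.

7.25 K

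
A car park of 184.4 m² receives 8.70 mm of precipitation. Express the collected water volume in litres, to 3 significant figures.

1 mm over 1 m² is 1 L, so volume = 8.7 × 184.4 = 1604.28 L ≈ 1600 L.

1600 litres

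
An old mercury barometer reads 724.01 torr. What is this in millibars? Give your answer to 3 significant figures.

965 mb

1 mmHg = 1.33322 mb, so 724.01 × 1.33322 = 965 mb.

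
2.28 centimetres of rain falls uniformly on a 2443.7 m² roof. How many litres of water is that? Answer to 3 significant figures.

55700 litres

Depth: 2.28 cm × 10 = 22.8 mm.
1 mm over 1 m² is 1 L, so volume = 22.8 × 2443.7 = 55716.36 L ≈ 55700 L.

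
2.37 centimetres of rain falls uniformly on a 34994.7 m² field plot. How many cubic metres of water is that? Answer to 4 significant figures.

829.4 cubic metres

Depth: 2.37 cm × 10 = 23.7 mm.
1 mm over 1 m² is 1 L, so volume = 23.7 × 34994.7 = 829374.39 L = 829.4 m³.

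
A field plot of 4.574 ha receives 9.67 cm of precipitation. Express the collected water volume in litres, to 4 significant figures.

Depth: 9.67 cm × 10 = 96.7 mm.
Area: 4.574 ha = 45740 m².
1 mm over 1 m² is 1 L, so volume = 96.7 × 45740 = 4423058 L ≈ 4423000 L.

4423000 litres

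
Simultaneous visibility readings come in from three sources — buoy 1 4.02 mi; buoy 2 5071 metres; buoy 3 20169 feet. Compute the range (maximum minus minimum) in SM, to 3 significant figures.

buoy 2: 5071 m = 3.15097 SM.
buoy 3: 20169 ft = 3.81989 SM.
Spread: 4.02000 − 3.15097 = 0.869 SM.

0.869 SM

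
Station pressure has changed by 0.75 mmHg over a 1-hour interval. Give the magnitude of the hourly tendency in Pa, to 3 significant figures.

0.75 mmHg / 1 h × 133.322 Pa/mmHg = 100 Pa/h.

100 Pa per hour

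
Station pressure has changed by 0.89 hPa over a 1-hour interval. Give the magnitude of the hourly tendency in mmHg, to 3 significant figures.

0.89 hPa / 1 h × 0.750062 mmHg/hPa = 0.668 mmHg/h.

0.668 mmHg per hour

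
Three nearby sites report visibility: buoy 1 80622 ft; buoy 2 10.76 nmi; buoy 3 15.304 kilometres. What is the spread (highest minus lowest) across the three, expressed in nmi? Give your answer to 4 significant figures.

buoy 1: 80622 ft = 13.26867 nmi.
buoy 3: 15.304 km = 8.26350 nmi.
Spread: 13.26867 − 8.26350 = 5.005 nmi.

5.005 nmi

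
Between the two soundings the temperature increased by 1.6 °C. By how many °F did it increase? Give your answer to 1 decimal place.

For a temperature change the 32° offset cancels: Δ°F = 1.6 × 1.8 = 2.9 °F.

2.9 °F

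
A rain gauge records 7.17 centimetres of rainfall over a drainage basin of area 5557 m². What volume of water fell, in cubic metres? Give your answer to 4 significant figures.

398.4 cubic metres

Depth: 7.17 cm × 10 = 71.7 mm.
1 mm over 1 m² is 1 L, so volume = 71.7 × 5557 = 398436.9 L = 398.4 m³.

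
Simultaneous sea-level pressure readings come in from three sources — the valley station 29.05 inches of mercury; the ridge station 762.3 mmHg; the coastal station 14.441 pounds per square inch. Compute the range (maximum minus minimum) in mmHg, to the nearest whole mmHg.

24 mmHg

the valley station: 29.05 inHg = 737.87 mmHg.
the coastal station: 14.441 psi = 746.82 mmHg.
Spread: 762.30 − 737.87 = 24 mmHg.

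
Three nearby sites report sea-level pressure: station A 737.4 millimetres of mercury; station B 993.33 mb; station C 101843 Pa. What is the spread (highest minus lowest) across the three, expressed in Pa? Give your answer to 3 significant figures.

3530 Pa

station A: 737.4 mmHg = 98311.93 Pa.
station B: 993.33 mb = 99333.00 Pa.
Spread: 101843.00 − 98311.93 = 3530 Pa.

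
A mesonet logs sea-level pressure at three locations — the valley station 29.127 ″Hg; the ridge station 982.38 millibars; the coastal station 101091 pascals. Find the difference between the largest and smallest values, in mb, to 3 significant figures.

28.5 mb

the valley station: 29.127 inHg = 986.354 mb.
the coastal station: 101091 Pa = 1010.910 mb.
Spread: 1010.910 − 982.380 = 28.5 mb.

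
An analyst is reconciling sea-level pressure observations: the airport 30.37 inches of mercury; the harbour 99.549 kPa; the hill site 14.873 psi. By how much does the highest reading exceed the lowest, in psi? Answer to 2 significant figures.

the airport: 30.37 inHg = 14.9164 psi.
the harbour: 99.549 kPa = 14.4384 psi.
Spread: 14.9164 − 14.4384 = 0.48 psi.

0.48 psi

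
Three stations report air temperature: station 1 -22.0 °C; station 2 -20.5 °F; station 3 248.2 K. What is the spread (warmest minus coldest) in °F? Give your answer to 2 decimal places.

station 2: -20.5 °F = -29.167 °C.
station 3: 248.2 K = -24.950 °C.
Spread: (-22.000) − (-29.167) = 7.167 °C = 12.90 °F.

12.90 °F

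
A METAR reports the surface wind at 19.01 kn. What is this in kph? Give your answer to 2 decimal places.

1 kt = 1.852 km/h, so 19.01 × 1.852 = 35.21 km/h.

35.21 km/h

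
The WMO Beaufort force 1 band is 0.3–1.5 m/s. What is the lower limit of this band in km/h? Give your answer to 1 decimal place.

1.1 km/h

0.3–1.5 m/s × 3.6 = 1.1–5.4 km/h.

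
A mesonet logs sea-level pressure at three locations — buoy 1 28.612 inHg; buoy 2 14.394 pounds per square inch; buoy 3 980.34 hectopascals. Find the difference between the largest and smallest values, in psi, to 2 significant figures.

buoy 1: 28.612 inHg = 14.0529 psi.
buoy 3: 980.34 hPa = 14.2186 psi.
Spread: 14.3940 − 14.0529 = 0.34 psi.

0.34 psi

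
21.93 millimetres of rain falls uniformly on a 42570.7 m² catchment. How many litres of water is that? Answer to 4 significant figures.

933600 litres

1 mm over 1 m² is 1 L, so volume = 21.93 × 42570.7 = 933575.45 L ≈ 933600 L.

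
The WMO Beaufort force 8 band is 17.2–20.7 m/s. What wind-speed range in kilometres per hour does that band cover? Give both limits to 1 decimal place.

61.9 to 74.5 km/h

17.2–20.7 m/s × 3.6 = 61.9–74.5 km/h.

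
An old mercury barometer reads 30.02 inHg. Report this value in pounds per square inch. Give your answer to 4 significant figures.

14.74 psi

1 inHg = 0.491154 psi, so 30.02 × 0.491154 = 14.74 psi.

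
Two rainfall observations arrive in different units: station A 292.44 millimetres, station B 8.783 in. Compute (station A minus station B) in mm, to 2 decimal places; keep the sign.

station B: 8.783 in = 223.0882 mm.
Difference: 292.4400 − 223.0882 = 69.35 mm.

69.35 mm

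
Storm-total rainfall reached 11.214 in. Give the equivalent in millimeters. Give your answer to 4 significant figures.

1 in = 25.4 mm, so 11.214 × 25.4 = 284.8 mm.

284.8 mm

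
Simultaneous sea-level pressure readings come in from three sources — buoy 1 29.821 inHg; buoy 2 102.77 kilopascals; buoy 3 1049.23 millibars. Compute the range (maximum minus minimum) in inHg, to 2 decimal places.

buoy 2: 102.77 kPa = 30.3480 inHg.
buoy 3: 1049.23 mb = 30.9837 inHg.
Spread: 30.9837 − 29.8210 = 1.16 inHg.

1.16 inHg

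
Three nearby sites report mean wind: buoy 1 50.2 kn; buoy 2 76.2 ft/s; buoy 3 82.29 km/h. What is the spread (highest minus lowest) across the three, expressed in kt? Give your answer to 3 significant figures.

5.77 kt

buoy 2: 76.2 ft/s = 45.1473 kt.
buoy 3: 82.29 km/h = 44.4330 kt.
Spread: 50.2000 − 44.4330 = 5.77 kt.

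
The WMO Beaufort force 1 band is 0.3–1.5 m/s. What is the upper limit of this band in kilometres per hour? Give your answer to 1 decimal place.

0.3–1.5 m/s × 3.6 = 1.1–5.4 km/h.

5.4 km/h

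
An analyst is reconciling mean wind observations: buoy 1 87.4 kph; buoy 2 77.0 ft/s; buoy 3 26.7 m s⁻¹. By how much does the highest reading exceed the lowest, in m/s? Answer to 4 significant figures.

buoy 1: 87.4 km/h = 24.27778 m/s.
buoy 2: 77.0 ft/s = 23.46960 m/s.
Spread: 26.70000 − 23.46960 = 3.230 m/s.

3.230 m/s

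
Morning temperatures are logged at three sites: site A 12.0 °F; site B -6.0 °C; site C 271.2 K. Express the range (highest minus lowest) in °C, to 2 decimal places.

site A: 12.0 °F = -11.111 °C.
site C: 271.2 K = -1.950 °C.
Spread: (-1.950) − (-11.111) = 9.161 °C.

9.16 °C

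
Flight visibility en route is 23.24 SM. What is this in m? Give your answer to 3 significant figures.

1 SM = 1609.34 m, so 23.24 × 1609.34 = 37400 m.

37400 m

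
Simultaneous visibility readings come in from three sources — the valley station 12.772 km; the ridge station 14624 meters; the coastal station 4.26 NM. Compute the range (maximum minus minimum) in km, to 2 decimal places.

the ridge station: 14624 m = 14.6240 km.
the coastal station: 4.26 nmi = 7.8895 km.
Spread: 14.6240 − 7.8895 = 6.73 km.

6.73 km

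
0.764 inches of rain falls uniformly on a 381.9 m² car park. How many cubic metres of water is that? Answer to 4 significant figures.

Depth: 0.764 in × 25.4 = 19.4056 mm.
1 mm over 1 m² is 1 L, so volume = 19.4056 × 381.9 = 7410.9986 L = 7.411 m³.

7.411 cubic metres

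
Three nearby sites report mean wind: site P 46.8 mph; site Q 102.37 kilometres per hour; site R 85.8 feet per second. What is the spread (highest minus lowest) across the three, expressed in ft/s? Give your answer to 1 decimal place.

site P: 46.8 mph = 68.640 ft/s.
site Q: 102.37 km/h = 93.294 ft/s.
Spread: 93.294 − 68.640 = 24.7 ft/s.

24.7 ft/s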